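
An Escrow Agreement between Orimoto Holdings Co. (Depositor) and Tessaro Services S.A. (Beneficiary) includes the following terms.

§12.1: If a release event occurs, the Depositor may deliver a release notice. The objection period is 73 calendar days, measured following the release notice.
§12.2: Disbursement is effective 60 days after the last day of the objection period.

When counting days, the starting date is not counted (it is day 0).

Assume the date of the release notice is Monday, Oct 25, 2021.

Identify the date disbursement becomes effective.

Adding 73 calendar days to Oct 25, 2021 gives Jan 6, 2022, which is the last day of the objection period.
Adding 60 calendar days to Jan 6, 2022 gives Mar 7, 2022, which is the date disbursement becomes effective.

Mar 7, 2022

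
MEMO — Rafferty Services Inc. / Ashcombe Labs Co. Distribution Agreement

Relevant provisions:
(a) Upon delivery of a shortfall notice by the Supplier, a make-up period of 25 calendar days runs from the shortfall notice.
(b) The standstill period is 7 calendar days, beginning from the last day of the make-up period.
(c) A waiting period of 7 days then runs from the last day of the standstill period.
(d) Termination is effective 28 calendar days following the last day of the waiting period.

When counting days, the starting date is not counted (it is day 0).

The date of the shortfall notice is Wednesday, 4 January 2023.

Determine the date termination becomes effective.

12 March 2023

The last day of the make-up period: 4 January 2023 + 25 days = 29 January 2023.
Adding 7 calendar days to 29 January 2023 gives 5 February 2023, which is the last day of the standstill period.
The last day of the waiting period: 7 calendar days after 5 February 2023 is 12 February 2023.
The date termination becomes effective: 28 calendar days after 12 February 2023 is 12 March 2023.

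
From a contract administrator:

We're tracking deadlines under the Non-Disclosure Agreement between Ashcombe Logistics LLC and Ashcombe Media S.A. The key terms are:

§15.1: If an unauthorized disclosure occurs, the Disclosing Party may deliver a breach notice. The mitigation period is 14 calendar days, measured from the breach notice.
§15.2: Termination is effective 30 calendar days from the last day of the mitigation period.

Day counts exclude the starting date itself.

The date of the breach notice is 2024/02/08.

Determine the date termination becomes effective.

The last day of the mitigation period: 14 calendar days after 2024/02/08 is 2024/02/22.
The date termination becomes effective: 2024/02/22 + 30 days = 2024/03/23.

2024/03/23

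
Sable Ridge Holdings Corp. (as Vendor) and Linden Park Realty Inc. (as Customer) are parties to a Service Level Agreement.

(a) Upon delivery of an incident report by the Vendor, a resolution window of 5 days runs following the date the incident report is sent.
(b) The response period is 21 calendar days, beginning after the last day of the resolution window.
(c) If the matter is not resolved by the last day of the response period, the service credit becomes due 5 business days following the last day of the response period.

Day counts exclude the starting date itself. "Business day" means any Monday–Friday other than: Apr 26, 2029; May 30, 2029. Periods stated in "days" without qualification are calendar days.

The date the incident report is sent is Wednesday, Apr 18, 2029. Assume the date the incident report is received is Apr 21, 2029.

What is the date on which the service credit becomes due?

May 21, 2029

Adding 5 calendar days to Apr 18, 2029 gives Apr 23, 2029, which is the last day of the resolution window.
The last day of the response period: Apr 23, 2029 + 21 days = May 14, 2029.
The date on which the service credit becomes due: counting 5 business days from Monday, May 14, 2029 (May 15, May 16, May 17, May 18, May 21, skipping weekends) reaches Monday, May 21, 2029.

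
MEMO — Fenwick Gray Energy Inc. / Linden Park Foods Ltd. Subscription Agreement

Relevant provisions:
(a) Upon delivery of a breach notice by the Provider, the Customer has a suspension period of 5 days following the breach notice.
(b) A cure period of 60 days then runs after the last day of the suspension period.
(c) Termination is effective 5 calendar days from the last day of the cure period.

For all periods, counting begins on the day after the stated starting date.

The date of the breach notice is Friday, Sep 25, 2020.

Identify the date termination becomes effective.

The last day of the suspension period: Sep 25, 2020 + 5 days = Sep 30, 2020.
The last day of the cure period: 60 calendar days after Sep 30, 2020 is Nov 29, 2020.
Adding 5 calendar days to Nov 29, 2020 gives Dec 4, 2020, which is the date termination becomes effective.

Dec 4, 2020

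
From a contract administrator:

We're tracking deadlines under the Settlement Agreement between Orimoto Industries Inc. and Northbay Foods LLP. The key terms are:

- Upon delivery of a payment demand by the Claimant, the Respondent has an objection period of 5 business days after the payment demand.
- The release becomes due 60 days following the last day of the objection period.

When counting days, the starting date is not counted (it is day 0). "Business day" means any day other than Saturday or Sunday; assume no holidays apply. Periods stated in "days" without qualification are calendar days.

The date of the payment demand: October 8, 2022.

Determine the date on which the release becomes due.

The last day of the objection period: 5 business days after Saturday, October 8, 2022, skipping weekends — Oct 10, Oct 11, Oct 12, Oct 13, Oct 14 — lands on Friday, October 14, 2022.
Adding 60 calendar days to October 14, 2022 gives December 13, 2022, which is the date on which the release becomes due.

December 13, 2022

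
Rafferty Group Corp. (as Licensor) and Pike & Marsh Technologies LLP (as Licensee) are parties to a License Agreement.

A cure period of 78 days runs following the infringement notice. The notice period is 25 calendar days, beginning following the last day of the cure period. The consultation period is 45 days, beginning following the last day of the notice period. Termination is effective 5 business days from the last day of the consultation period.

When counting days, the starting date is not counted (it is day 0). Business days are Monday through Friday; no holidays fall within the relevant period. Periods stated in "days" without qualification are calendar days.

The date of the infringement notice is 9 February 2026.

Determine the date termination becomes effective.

14 July 2026

The last day of the cure period: 9 February 2026 + 78 days = 28 April 2026.
The last day of the notice period: 25 calendar days after 28 April 2026 is 23 May 2026.
The last day of the consultation period: 45 calendar days after 23 May 2026 is 7 July 2026.
From Tuesday, 7 July 2026, 5 business days (Jul 8, Jul 9, Jul 10, Jul 13, Jul 14, skipping weekends) brings us to Tuesday, 14 July 2026, which is the date termination becomes effective.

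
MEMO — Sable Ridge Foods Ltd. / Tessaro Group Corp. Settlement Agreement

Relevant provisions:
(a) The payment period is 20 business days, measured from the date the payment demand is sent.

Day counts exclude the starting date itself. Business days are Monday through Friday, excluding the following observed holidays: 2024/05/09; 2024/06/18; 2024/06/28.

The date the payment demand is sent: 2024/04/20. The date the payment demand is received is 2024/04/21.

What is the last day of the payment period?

The last day of the payment period: 20 business days after Saturday, 2024/04/20, skipping weekends and the listed holiday on May 9 — Apr 22, Apr 23, Apr 24, Apr 25, …, May 16, May 17, May 20 — lands on Monday, 2024/05/20.

2024/05/20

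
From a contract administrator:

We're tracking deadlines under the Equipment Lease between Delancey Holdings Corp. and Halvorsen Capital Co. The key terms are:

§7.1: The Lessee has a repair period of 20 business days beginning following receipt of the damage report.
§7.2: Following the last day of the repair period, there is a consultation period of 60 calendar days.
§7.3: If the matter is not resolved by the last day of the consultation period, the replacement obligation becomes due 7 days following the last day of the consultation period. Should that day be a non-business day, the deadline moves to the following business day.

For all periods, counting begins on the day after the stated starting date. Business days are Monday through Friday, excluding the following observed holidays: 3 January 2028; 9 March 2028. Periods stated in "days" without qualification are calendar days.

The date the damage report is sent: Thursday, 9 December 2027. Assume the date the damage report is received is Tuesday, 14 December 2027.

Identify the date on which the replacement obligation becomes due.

20 March 2028

The last day of the repair period: counting 20 business days from Tuesday, 14 December 2027 (Dec 15, Dec 16, Dec 17, Dec 20, …, Jan 10, Jan 11, Jan 12, skipping weekends and the listed holiday on Jan 3) reaches Wednesday, 12 January 2028.
The last day of the consultation period: 60 calendar days after 12 January 2028 is 12 March 2028.
Adding 7 calendar days to 12 March 2028 gives 19 March 2028, which is the date on which the replacement obligation becomes due. That falls on a Sunday, so it rolls to the next business day, Monday, 20 March 2028.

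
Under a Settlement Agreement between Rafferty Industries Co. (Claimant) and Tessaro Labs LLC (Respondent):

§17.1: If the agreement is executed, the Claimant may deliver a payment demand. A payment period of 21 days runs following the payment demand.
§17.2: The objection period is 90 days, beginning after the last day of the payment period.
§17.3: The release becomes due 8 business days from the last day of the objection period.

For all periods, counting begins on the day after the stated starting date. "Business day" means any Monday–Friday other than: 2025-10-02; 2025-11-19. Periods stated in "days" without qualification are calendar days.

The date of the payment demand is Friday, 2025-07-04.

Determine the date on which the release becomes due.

The last day of the payment period: 21 calendar days after 2025-07-04 is 2025-07-25.
The last day of the objection period: 90 calendar days after 2025-07-25 is 2025-10-23.
From Thursday, 2025-10-23, 8 business days (Oct 24, Oct 27, Oct 28, Oct 29, Oct 30, Oct 31, Nov 3, Nov 4, skipping weekends) brings us to Tuesday, 2025-11-04, which is the date on which the release becomes due.

2025-11-04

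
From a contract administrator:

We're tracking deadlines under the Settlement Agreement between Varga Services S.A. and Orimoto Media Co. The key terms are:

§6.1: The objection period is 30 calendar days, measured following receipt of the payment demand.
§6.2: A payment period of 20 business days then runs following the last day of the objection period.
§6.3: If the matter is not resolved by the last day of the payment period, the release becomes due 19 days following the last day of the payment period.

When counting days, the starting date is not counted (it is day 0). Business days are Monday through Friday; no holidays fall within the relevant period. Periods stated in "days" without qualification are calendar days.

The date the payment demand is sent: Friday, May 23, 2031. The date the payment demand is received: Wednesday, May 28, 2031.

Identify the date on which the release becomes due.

Adding 30 calendar days to May 28, 2031 gives Jun 27, 2031, which is the last day of the objection period.
The last day of the payment period: counting 20 business days from Friday, Jun 27, 2031 (Jun 30, Jul 1, Jul 2, Jul 3, …, Jul 23, Jul 24, Jul 25, skipping weekends) reaches Friday, Jul 25, 2031.
The date on which the release becomes due: Jul 25, 2031 + 19 days = Aug 13, 2031.

Aug 13, 2031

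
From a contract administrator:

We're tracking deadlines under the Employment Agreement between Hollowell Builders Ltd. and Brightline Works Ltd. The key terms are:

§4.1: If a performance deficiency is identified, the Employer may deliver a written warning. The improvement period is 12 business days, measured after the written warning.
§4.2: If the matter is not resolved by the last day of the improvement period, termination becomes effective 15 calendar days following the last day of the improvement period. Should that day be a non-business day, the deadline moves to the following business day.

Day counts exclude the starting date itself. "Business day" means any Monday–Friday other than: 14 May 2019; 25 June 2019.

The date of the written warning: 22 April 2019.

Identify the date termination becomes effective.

23 May 2019

The last day of the improvement period: 12 business days after Monday, 22 April 2019, skipping weekends — Apr 23, Apr 24, Apr 25, Apr 26, …, May 6, May 7, May 8 — lands on Wednesday, 8 May 2019.
The date termination becomes effective: 15 calendar days after 8 May 2019 is 23 May 2019. 23 May 2019 is a Thursday and is not a listed holiday, so no roll-forward applies.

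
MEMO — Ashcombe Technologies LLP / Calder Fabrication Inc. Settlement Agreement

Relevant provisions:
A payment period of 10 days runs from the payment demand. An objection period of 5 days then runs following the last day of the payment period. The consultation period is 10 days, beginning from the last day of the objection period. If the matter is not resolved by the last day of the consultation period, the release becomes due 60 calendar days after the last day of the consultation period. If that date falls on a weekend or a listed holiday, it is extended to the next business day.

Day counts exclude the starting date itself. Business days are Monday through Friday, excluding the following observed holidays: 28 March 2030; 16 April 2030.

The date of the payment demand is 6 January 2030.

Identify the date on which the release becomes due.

1 April 2030

Adding 10 calendar days to 6 January 2030 gives 16 January 2030, which is the last day of the payment period.
The last day of the objection period: 5 calendar days after 16 January 2030 is 21 January 2030.
The last day of the consultation period: 21 January 2030 + 10 days = 31 January 2030.
The date on which the release becomes due: 31 January 2030 + 60 days = 1 April 2030. 1 April 2030 is a Monday and is not a listed holiday, so no roll-forward applies.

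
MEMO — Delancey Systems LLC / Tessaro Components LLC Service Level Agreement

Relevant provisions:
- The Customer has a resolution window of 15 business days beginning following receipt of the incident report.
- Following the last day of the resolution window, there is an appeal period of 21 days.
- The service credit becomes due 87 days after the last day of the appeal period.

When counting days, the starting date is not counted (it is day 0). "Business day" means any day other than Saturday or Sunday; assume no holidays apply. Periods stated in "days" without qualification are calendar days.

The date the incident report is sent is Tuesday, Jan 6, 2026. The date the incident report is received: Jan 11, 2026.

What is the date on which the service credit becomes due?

The last day of the resolution window: 15 business days after Sunday, Jan 11, 2026, skipping weekends — Jan 12, Jan 13, Jan 14, Jan 15, …, Jan 28, Jan 29, Jan 30 — lands on Friday, Jan 30, 2026.
The last day of the appeal period: Jan 30, 2026 + 21 days = Feb 20, 2026.
The date on which the service credit becomes due: 87 calendar days after Feb 20, 2026 is May 18, 2026.

May 18, 2026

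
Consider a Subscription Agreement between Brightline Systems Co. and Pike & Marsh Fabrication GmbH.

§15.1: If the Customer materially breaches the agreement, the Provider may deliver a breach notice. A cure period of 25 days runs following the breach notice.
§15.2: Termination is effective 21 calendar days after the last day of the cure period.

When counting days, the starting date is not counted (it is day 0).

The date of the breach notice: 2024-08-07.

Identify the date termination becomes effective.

2024-09-22

The last day of the cure period: 2024-08-07 + 25 days = 2024-09-01.
The date termination becomes effective: 21 calendar days after 2024-09-01 is 2024-09-22.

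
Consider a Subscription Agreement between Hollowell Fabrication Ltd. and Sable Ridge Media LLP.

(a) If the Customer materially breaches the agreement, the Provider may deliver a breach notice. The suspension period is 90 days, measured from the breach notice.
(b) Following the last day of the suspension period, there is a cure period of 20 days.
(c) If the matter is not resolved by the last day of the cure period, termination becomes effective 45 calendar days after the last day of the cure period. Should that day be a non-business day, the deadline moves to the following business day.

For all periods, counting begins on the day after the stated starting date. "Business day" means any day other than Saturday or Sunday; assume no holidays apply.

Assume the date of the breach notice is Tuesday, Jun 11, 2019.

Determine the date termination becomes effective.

Nov 13, 2019

The last day of the suspension period: 90 calendar days after Jun 11, 2019 is Sep 9, 2019.
Adding 20 calendar days to Sep 9, 2019 gives Sep 29, 2019, which is the last day of the cure period.
Adding 45 calendar days to Sep 29, 2019 gives Nov 13, 2019, which is the date termination becomes effective. Nov 13, 2019 is a Wednesday, so no roll-forward applies.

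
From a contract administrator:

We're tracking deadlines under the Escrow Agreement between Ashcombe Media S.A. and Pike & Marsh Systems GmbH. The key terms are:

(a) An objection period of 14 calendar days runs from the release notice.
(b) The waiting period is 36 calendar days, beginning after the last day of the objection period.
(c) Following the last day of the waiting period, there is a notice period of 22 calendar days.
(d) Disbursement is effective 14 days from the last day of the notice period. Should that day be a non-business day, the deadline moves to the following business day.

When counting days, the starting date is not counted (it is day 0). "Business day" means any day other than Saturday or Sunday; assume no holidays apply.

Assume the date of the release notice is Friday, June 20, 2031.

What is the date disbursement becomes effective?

The last day of the objection period: 14 calendar days after June 20, 2031 is July 4, 2031.
The last day of the waiting period: 36 calendar days after July 4, 2031 is August 9, 2031.
The last day of the notice period: August 9, 2031 + 22 days = August 31, 2031.
The date disbursement becomes effective: August 31, 2031 + 14 days = September 14, 2031. That falls on a Sunday, so it rolls to the next business day, Monday, September 15, 2031.

September 15, 2031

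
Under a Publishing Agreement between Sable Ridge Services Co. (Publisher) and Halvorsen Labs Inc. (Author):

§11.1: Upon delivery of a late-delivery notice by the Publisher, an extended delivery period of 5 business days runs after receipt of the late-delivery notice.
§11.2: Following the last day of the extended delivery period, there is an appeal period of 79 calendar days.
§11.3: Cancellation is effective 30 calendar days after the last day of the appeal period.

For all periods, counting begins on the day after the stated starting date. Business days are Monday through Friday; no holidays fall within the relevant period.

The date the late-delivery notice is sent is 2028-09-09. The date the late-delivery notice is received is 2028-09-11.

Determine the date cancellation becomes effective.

2029-01-05

From Monday, 2028-09-11, 5 business days (Sep 12, Sep 13, Sep 14, Sep 15, Sep 18, skipping weekends) brings us to Monday, 2028-09-18, which is the last day of the extended delivery period.
The last day of the appeal period: 2028-09-18 + 79 days = 2028-12-06.
The date cancellation becomes effective: 2028-12-06 + 30 days = 2029-01-05.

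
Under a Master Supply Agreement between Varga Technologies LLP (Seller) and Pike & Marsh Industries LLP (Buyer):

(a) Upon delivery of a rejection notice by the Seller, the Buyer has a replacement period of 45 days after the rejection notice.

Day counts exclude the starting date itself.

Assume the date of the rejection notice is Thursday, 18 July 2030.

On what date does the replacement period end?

1 September 2030

Adding 45 calendar days to 18 July 2030 gives 1 September 2030, which is the last day of the replacement period.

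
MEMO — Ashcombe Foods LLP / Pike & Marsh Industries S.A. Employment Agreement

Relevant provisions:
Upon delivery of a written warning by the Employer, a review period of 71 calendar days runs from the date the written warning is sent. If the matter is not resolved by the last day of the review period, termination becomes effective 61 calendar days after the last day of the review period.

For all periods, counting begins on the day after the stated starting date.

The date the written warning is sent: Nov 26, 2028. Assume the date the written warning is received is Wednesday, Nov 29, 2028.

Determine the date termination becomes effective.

The last day of the review period: 71 calendar days after Nov 26, 2028 is Feb 5, 2029.
The date termination becomes effective: Feb 5, 2029 + 61 days = Apr 7, 2029.

Apr 7, 2029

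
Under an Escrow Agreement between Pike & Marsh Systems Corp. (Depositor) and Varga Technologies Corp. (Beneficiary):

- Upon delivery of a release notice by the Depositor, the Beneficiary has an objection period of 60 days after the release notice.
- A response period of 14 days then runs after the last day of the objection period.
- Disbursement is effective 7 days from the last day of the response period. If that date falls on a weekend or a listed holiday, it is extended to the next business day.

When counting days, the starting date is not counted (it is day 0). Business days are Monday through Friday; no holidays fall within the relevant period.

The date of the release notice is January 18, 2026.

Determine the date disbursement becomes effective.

The last day of the objection period: 60 calendar days after January 18, 2026 is March 19, 2026.
The last day of the response period: March 19, 2026 + 14 days = April 2, 2026.
The date disbursement becomes effective: April 2, 2026 + 7 days = April 9, 2026. April 9, 2026 is a Thursday, so no roll-forward applies.

April 9, 2026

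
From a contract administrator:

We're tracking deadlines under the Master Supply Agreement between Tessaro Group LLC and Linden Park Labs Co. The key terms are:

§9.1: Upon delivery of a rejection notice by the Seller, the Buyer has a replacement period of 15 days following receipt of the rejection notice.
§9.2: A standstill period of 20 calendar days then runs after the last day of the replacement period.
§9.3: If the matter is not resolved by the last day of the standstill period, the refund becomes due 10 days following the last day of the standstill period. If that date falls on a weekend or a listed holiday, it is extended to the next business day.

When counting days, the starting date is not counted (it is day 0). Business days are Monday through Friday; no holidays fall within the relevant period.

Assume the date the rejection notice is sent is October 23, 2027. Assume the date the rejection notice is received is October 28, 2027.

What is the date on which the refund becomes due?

December 13, 2027

The last day of the replacement period: October 28, 2027 + 15 days = November 12, 2027.
Adding 20 calendar days to November 12, 2027 gives December 2, 2027, which is the last day of the standstill period.
Adding 10 calendar days to December 2, 2027 gives December 12, 2027, which is the date on which the refund becomes due. That falls on a Sunday, so it rolls to the next business day, Monday, December 13, 2027.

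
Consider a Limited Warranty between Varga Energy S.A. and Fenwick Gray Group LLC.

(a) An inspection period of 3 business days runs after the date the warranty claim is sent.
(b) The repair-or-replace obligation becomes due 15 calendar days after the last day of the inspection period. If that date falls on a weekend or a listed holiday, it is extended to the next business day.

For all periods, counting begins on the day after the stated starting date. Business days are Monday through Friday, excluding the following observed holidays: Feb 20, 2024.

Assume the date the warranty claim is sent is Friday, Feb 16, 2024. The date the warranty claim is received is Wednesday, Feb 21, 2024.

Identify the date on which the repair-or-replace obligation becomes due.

Mar 8, 2024

The last day of the inspection period: counting 3 business days from Friday, Feb 16, 2024 (Feb 19, Feb 21, Feb 22, skipping weekends and the listed holiday on Feb 20) reaches Thursday, Feb 22, 2024.
The date on which the repair-or-replace obligation becomes due: Feb 22, 2024 + 15 days = Mar 8, 2024. Mar 8, 2024 is a Friday and is not a listed holiday, so no roll-forward applies.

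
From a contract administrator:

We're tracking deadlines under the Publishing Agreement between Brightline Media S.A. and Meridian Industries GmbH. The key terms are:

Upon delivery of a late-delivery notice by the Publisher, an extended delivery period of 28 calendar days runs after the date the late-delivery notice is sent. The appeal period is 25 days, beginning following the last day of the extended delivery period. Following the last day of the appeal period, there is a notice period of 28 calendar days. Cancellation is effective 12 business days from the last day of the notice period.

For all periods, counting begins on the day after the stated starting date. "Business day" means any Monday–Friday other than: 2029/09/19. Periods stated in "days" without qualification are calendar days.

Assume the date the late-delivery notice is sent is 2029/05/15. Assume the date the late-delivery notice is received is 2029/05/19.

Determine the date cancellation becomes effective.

The last day of the extended delivery period: 2029/05/15 + 28 days = 2029/06/12.
The last day of the appeal period: 2029/06/12 + 25 days = 2029/07/07.
Adding 28 calendar days to 2029/07/07 gives 2029/08/04, which is the last day of the notice period.
The date cancellation becomes effective: 12 business days after Saturday, 2029/08/04, skipping weekends — Aug 6, Aug 7, Aug 8, Aug 9, …, Aug 17, Aug 20, Aug 21 — lands on Tuesday, 2029/08/21.

2029/08/21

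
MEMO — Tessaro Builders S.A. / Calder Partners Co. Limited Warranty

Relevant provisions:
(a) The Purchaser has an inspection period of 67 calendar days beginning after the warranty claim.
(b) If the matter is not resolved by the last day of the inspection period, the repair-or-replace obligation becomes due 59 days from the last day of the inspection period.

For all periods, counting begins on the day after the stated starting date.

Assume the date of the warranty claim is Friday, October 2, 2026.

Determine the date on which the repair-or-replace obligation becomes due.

February 5, 2027

Adding 67 calendar days to October 2, 2026 gives December 8, 2026, which is the last day of the inspection period.
The date on which the repair-or-replace obligation becomes due: December 8, 2026 + 59 days = February 5, 2027.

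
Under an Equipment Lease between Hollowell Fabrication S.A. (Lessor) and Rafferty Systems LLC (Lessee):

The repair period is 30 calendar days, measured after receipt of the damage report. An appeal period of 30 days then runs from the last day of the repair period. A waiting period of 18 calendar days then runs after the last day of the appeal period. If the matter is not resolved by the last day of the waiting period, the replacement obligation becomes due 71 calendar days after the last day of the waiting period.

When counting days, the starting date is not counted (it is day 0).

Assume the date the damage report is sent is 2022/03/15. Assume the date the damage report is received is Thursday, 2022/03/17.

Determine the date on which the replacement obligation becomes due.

2022/08/13

Adding 30 calendar days to 2022/03/17 gives 2022/04/16, which is the last day of the repair period.
The last day of the appeal period: 30 calendar days after 2022/04/16 is 2022/05/16.
The last day of the waiting period: 2022/05/16 + 18 days = 2022/06/03.
The date on which the replacement obligation becomes due: 2022/06/03 + 71 days = 2022/08/13.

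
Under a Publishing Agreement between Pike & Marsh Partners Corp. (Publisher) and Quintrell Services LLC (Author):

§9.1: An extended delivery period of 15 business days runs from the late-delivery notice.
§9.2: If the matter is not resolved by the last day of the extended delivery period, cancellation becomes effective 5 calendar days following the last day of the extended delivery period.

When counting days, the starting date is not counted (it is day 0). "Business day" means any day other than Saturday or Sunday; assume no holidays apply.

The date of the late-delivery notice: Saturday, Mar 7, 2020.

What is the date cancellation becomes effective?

Apr 1, 2020

From Saturday, Mar 7, 2020, 15 business days (Mar 9, Mar 10, Mar 11, Mar 12, …, Mar 25, Mar 26, Mar 27, skipping weekends) brings us to Friday, Mar 27, 2020, which is the last day of the extended delivery period.
The date cancellation becomes effective: Mar 27, 2020 + 5 days = Apr 1, 2020.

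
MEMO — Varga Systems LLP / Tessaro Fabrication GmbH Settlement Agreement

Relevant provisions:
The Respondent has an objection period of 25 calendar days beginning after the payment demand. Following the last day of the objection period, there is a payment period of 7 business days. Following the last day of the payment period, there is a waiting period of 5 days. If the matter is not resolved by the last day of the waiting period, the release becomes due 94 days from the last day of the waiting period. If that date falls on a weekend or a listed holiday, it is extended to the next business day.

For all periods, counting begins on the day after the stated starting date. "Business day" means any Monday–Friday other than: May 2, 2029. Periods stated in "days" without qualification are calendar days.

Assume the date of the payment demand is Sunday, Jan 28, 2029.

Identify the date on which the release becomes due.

Jun 12, 2029

The last day of the objection period: Jan 28, 2029 + 25 days = Feb 22, 2029.
The last day of the payment period: 7 business days after Thursday, Feb 22, 2029, skipping weekends — Feb 23, Feb 26, Feb 27, Feb 28, Mar 1, Mar 2, Mar 5 — lands on Monday, Mar 5, 2029.
The last day of the waiting period: 5 calendar days after Mar 5, 2029 is Mar 10, 2029.
The date on which the release becomes due: Mar 10, 2029 + 94 days = Jun 12, 2029. Jun 12, 2029 is a Tuesday and is not a listed holiday, so no roll-forward applies.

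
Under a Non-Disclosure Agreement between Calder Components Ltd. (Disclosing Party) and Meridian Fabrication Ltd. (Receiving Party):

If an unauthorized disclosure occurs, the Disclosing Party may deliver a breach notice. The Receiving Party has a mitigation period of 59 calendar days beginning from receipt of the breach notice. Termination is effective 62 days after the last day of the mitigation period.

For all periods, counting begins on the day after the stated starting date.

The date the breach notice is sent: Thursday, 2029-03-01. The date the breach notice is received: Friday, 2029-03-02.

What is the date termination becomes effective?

2029-07-01

Adding 59 calendar days to 2029-03-02 gives 2029-04-30, which is the last day of the mitigation period.
The date termination becomes effective: 2029-04-30 + 62 days = 2029-07-01.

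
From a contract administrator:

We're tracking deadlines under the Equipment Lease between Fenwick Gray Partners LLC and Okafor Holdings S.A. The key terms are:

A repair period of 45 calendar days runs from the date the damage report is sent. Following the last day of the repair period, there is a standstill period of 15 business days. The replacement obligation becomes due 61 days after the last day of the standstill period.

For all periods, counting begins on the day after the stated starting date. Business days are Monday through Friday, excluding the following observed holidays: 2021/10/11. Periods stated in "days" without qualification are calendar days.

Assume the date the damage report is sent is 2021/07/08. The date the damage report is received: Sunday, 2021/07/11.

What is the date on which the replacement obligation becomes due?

2021/11/10

The last day of the repair period: 45 calendar days after 2021/07/08 is 2021/08/22.
The last day of the standstill period: counting 15 business days from Sunday, 2021/08/22 (Aug 23, Aug 24, Aug 25, Aug 26, …, Sep 8, Sep 9, Sep 10, skipping weekends) reaches Friday, 2021/09/10.
The date on which the replacement obligation becomes due: 61 calendar days after 2021/09/10 is 2021/11/10.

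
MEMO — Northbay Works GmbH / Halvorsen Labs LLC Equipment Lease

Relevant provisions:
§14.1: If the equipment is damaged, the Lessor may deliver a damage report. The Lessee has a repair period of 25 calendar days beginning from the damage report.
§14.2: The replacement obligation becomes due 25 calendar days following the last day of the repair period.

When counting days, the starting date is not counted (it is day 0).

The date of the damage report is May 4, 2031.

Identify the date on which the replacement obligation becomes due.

Adding 25 calendar days to May 4, 2031 gives May 29, 2031, which is the last day of the repair period.
Adding 25 calendar days to May 29, 2031 gives Jun 23, 2031, which is the date on which the replacement obligation becomes due.

Jun 23, 2031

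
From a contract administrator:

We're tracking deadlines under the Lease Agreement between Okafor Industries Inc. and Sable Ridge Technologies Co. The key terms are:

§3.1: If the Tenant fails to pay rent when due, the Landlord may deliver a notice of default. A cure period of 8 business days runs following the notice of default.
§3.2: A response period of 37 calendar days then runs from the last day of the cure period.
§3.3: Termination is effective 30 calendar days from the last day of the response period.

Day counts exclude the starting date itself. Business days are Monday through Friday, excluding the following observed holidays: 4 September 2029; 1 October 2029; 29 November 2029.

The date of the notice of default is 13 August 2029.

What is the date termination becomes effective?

29 October 2029

From Monday, 13 August 2029, 8 business days (Aug 14, Aug 15, Aug 16, Aug 17, Aug 20, Aug 21, Aug 22, Aug 23, skipping weekends) brings us to Thursday, 23 August 2029, which is the last day of the cure period.
Adding 37 calendar days to 23 August 2029 gives 29 September 2029, which is the last day of the response period.
The date termination becomes effective: 29 September 2029 + 30 days = 29 October 2029.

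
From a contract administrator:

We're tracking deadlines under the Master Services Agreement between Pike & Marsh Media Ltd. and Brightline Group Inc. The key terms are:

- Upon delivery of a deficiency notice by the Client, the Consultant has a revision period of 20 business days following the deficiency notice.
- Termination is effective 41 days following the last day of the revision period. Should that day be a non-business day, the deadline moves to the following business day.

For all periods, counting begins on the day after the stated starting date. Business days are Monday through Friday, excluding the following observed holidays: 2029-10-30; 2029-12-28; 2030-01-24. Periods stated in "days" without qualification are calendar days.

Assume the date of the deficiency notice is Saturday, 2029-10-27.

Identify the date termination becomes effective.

From Saturday, 2029-10-27, 20 business days (Oct 29, Oct 31, Nov 1, Nov 2, …, Nov 22, Nov 23, Nov 26, skipping weekends and the listed holiday on Oct 30) brings us to Monday, 2029-11-26, which is the last day of the revision period.
Adding 41 calendar days to 2029-11-26 gives 2030-01-06, which is the date termination becomes effective. That falls on a Sunday, so it rolls to the next business day, Monday, 2030-01-07.

2030-01-07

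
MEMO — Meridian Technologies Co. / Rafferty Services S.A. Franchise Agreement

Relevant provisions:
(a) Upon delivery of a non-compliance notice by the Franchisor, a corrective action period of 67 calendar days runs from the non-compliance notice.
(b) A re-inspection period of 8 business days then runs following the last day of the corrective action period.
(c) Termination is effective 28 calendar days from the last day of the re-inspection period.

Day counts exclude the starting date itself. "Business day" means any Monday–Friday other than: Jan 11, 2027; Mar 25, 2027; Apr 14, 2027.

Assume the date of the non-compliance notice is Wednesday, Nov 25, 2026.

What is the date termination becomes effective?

The last day of the corrective action period: Nov 25, 2026 + 67 days = Jan 31, 2027.
The last day of the re-inspection period: counting 8 business days from Sunday, Jan 31, 2027 (Feb 1, Feb 2, Feb 3, Feb 4, Feb 5, Feb 8, Feb 9, Feb 10, skipping weekends) reaches Wednesday, Feb 10, 2027.
The date termination becomes effective: Feb 10, 2027 + 28 days = Mar 10, 2027.

Mar 10, 2027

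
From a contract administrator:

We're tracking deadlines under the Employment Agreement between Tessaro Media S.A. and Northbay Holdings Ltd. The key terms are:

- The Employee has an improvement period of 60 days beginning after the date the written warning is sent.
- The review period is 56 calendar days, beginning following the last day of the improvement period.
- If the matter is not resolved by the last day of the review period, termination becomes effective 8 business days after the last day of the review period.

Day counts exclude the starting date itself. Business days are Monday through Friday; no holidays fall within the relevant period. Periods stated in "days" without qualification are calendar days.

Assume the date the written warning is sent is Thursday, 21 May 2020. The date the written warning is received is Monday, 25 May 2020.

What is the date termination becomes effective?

Adding 60 calendar days to 21 May 2020 gives 20 July 2020, which is the last day of the improvement period.
The last day of the review period: 56 calendar days after 20 July 2020 is 14 September 2020.
From Monday, 14 September 2020, 8 business days (Sep 15, Sep 16, Sep 17, Sep 18, Sep 21, Sep 22, Sep 23, Sep 24, skipping weekends) brings us to Thursday, 24 September 2020, which is the date termination becomes effective.

24 September 2020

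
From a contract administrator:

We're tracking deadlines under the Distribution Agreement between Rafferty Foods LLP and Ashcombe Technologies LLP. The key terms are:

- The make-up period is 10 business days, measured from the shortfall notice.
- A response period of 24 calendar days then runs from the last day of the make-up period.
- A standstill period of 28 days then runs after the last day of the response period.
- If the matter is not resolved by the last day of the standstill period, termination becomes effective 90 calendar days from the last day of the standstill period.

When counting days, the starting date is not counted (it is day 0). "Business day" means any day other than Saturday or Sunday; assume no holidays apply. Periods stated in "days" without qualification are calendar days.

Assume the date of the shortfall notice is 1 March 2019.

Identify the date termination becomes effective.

The last day of the make-up period: 10 business days after Friday, 1 March 2019, skipping weekends — Mar 4, Mar 5, Mar 6, Mar 7, Mar 8, Mar 11, Mar 12, Mar 13, Mar 14, Mar 15 — lands on Friday, 15 March 2019.
Adding 24 calendar days to 15 March 2019 gives 8 April 2019, which is the last day of the response period.
The last day of the standstill period: 8 April 2019 + 28 days = 6 May 2019.
Adding 90 calendar days to 6 May 2019 gives 4 August 2019, which is the date termination becomes effective.

4 August 2019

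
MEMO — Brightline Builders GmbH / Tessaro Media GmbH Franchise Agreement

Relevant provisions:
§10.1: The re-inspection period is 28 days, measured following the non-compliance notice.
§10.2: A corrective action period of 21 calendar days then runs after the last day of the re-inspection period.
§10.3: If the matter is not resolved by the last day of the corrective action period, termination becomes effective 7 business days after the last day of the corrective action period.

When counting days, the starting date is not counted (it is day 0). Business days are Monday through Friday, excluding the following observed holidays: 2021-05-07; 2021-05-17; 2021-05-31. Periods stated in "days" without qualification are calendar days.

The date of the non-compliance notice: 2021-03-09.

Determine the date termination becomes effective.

The last day of the re-inspection period: 28 calendar days after 2021-03-09 is 2021-04-06.
The last day of the corrective action period: 2021-04-06 + 21 days = 2021-04-27.
The date termination becomes effective: counting 7 business days from Tuesday, 2021-04-27 (Apr 28, Apr 29, Apr 30, May 3, May 4, May 5, May 6, skipping weekends) reaches Thursday, 2021-05-06.

2021-05-06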